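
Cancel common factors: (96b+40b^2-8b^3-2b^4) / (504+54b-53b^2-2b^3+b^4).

Repeated division with remainder:
  -2b^4-8b^3+40b^2+96b = (-2)(b^4-2b^3-53b^2+54b+504) + (-12b^3-66b^2+204b+1008)
  b^4-2b^3-53b^2+54b+504 = (-(1/12)b+5/8)(-12b^3-66b^2+204b+1008) + ((21/4)b^2+(21/2)b-126)
  -12b^3-66b^2+204b+1008 = (-(16/7)b-8)((21/4)b^2+(21/2)b-126) + (0)
Last nonzero remainder: (21/4)b^2+(21/2)b-126. Dividing through by 21/4 gives the monic gcd b^2+2b-24.
Cancel b^2+2b-24 from numerator and denominator to get the reduced form.

(-4b-2b^2)/(-21-4b+b^2)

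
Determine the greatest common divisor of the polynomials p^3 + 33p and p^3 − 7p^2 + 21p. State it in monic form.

By polynomial division,
  p^3 + 33p = (p^3 − 7p^2 + 21p) + (7p^2 + 12p)
  p^3 − 7p^2 + 21p = ((1/7)p − 61/49)(7p^2 + 12p) + ((1761/49)p)
  7p^2 + 12p = ((343/1761)p + 196/587)((1761/49)p) + (0)
Last nonzero remainder: (1761/49)p. Dividing through by 1761/49 gives the monic gcd p.

p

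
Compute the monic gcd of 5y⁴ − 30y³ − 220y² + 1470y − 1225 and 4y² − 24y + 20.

y² − 6y + 5

Apply the Euclidean algorithm:
  5y⁴ − 30y³ − 220y² + 1470y − 1225 = ((5/4)y² − 245/4)(4y² − 24y + 20) + (0)
Last nonzero remainder: 4y² − 24y + 20. Dividing through by 4 gives the monic gcd y² − 6y + 5.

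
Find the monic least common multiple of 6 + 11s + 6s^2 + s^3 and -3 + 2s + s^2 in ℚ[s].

-6 - 5s + 5s^2 + 5s^3 + s^4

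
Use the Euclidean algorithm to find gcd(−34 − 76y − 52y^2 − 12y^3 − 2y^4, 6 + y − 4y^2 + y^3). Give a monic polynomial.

1 + y

Repeated division with remainder:
  −2y^4 − 12y^3 − 52y^2 − 76y − 34 = (−2y − 20)(y^3 − 4y^2 + y + 6) + (−130y^2 − 44y + 86)
  y^3 − 4y^2 + y + 6 = (−(1/130)y + 141/4225)(−130y^2 − 44y + 86) + ((13224/4225)y + 13224/4225)
  −130y^2 − 44y + 86 = (−(274625/6612)y + 181675/6612)((13224/4225)y + 13224/4225) + (0)
Last nonzero remainder: (13224/4225)y + 13224/4225. Dividing through by 13224/4225 gives the monic gcd y + 1.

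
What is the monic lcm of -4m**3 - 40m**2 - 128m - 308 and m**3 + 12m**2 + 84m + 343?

m**5 + 15m**4 + 131m**3 + 727m**2 + 1953m + 3773

By polynomial division,
  -4m**3 - 40m**2 - 128m - 308 = (-4)(m**3 + 12m**2 + 84m + 343) + (8m**2 + 208m + 1064)
  m**3 + 12m**2 + 84m + 343 = ((1/8)m - 7/4)(8m**2 + 208m + 1064) + (315m + 2205)
  8m**2 + 208m + 1064 = ((8/315)m + 152/315)(315m + 2205) + (0)
Last nonzero remainder: 315m + 2205. Dividing through by 315 gives the monic gcd m + 7.
Then lcm(f, g) = f·g / gcd(f, g); expanding and making the result monic gives the answer.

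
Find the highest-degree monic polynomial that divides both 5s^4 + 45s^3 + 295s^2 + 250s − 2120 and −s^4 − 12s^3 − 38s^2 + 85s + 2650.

s^2 + 7s + 53

Repeated division with remainder:
  5s^4 + 45s^3 + 295s^2 + 250s − 2120 = (−5)(−s^4 − 12s^3 − 38s^2 + 85s + 2650) + (−15s^3 + 105s^2 + 675s + 11130)
  −s^4 − 12s^3 − 38s^2 + 85s + 2650 = ((1/15)s + 19/15)(−15s^3 + 105s^2 + 675s + 11130) + (−216s^2 − 1512s − 11448)
  −15s^3 + 105s^2 + 675s + 11130 = ((5/72)s − 35/36)(−216s^2 − 1512s − 11448) + (0)
Last nonzero remainder: −216s^2 − 1512s − 11448. Dividing through by −216 gives the monic gcd s^2 + 7s + 53.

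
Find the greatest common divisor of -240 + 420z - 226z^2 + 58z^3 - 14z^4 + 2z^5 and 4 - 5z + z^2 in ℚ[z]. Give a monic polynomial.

Apply the Euclidean algorithm:
  2z^5 - 14z^4 + 58z^3 - 226z^2 + 420z - 240 = (2z^3 - 4z^2 + 30z - 60)(z^2 - 5z + 4) + (0)
The last nonzero remainder z^2 - 5z + 4 is already monic.

4 - 5z + z^2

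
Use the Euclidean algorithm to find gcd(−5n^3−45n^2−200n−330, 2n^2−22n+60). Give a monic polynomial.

1

Apply the Euclidean algorithm:
  −5n^3−45n^2−200n−330 = (−(5/2)n−50)(2n^2−22n+60) + (−1150n+2670)
  2n^2−22n+60 = (−(1/575)n+998/66125)(−1150n+2670) + (260568/13225)
  −1150n+2670 = (−(7604375/130284)n+5885125/43428)(260568/13225) + (0)
The last nonzero remainder is the constant 260568/13225, so the polynomials are coprime and gcd = 1.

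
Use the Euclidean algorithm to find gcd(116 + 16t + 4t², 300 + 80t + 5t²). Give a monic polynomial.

1

Euclidean algorithm in ℚ[t]:
  4t² + 16t + 116 = (4/5)(5t² + 80t + 300) + (-48t - 124)
  5t² + 80t + 300 = (-(5/48)t - 805/576)(-48t - 124) + (18245/144)
  -48t - 124 = (-(6912/18245)t - 17856/18245)(18245/144) + (0)
The last nonzero remainder is the constant 18245/144, so the polynomials are coprime and gcd = 1.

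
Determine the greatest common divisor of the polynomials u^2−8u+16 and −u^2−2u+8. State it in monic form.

1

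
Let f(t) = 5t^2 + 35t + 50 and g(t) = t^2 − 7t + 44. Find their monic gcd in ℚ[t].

Apply the Euclidean algorithm:
  5t^2 + 35t + 50 = (5)(t^2 − 7t + 44) + (70t − 170)
  t^2 − 7t + 44 = ((1/70)t − 16/245)(70t − 170) + (1612/49)
  70t − 170 = ((1715/806)t − 4165/806)(1612/49) + (0)
The last nonzero remainder is the constant 1612/49, so the polynomials are coprime and gcd = 1.

1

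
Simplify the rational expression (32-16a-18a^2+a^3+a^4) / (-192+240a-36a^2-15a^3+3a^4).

Repeated division with remainder:
  a^4+a^3-18a^2-16a+32 = (1/3)(3a^4-15a^3-36a^2+240a-192) + (6a^3-6a^2-96a+96)
  3a^4-15a^3-36a^2+240a-192 = ((1/2)a-2)(6a^3-6a^2-96a+96) + (0)
Last nonzero remainder: 6a^3-6a^2-96a+96. Dividing through by 6 gives the monic gcd a^3-a^2-16a+16.
Cancel a^3-a^2-16a+16 from numerator and denominator to get the reduced form.

(2+a)/(-12+3a)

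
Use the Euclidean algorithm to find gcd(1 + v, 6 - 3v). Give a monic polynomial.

1

By polynomial division,
  v + 1 = (-1/3)(-3v + 6) + (3)
  -3v + 6 = (-v + 2)(3) + (0)
The last nonzero remainder is the constant 3, so the polynomials are coprime and gcd = 1.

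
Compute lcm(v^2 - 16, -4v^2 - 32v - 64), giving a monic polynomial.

v^3 + 4v^2 - 16v - 64

By polynomial division,
  v^2 - 16 = (-1/4)(-4v^2 - 32v - 64) + (-8v - 32)
  -4v^2 - 32v - 64 = ((1/2)v + 2)(-8v - 32) + (0)
Last nonzero remainder: -8v - 32. Dividing through by -8 gives the monic gcd v + 4.
Then lcm(f, g) = f·g / gcd(f, g); expanding and making the result monic gives the answer.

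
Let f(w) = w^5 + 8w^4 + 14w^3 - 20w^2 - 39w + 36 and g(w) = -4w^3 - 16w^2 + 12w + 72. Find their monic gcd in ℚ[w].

Repeated division with remainder:
  w^5 + 8w^4 + 14w^3 - 20w^2 - 39w + 36 = (-(1/4)w^2 - w - 1/4)(-4w^3 - 16w^2 + 12w + 72) + (6w^2 + 36w + 54)
  -4w^3 - 16w^2 + 12w + 72 = (-(2/3)w + 4/3)(6w^2 + 36w + 54) + (0)
Last nonzero remainder: 6w^2 + 36w + 54. Dividing through by 6 gives the monic gcd w^2 + 6w + 9.

w^2 + 6w + 9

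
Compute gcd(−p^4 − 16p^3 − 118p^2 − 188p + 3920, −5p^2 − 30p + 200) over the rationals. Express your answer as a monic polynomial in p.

Apply the Euclidean algorithm:
  −p^4 − 16p^3 − 118p^2 − 188p + 3920 = ((1/5)p^2 + 2p + 98/5)(−5p^2 − 30p + 200) + (0)
Last nonzero remainder: −5p^2 − 30p + 200. Dividing through by −5 gives the monic gcd p^2 + 6p − 40.

p^2 + 6p − 40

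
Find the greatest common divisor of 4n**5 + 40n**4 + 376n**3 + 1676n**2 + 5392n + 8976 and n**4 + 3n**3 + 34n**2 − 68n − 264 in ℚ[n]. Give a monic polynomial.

n**2 + 4n + 44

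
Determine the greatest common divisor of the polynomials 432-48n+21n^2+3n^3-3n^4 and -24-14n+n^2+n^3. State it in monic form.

-4+n

Apply the Euclidean algorithm:
  -3n^4+3n^3+21n^2-48n+432 = (-3n+6)(n^3+n^2-14n-24) + (-27n^2-36n+576)
  n^3+n^2-14n-24 = (-(1/27)n+1/81)(-27n^2-36n+576) + ((70/9)n-280/9)
  -27n^2-36n+576 = (-(243/70)n-648/35)((70/9)n-280/9) + (0)
Last nonzero remainder: (70/9)n-280/9. Dividing through by 70/9 gives the monic gcd n-4.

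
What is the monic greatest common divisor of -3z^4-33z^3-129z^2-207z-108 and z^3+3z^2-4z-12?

z+3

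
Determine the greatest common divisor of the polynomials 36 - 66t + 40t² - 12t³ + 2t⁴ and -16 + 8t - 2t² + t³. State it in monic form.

-2 + t

By polynomial division,
  2t⁴ - 12t³ + 40t² - 66t + 36 = (2t - 8)(t³ - 2t² + 8t - 16) + (8t² + 30t - 92)
  t³ - 2t² + 8t - 16 = ((1/8)t - 23/32)(8t² + 30t - 92) + ((657/16)t - 657/8)
  8t² + 30t - 92 = ((128/657)t + 736/657)((657/16)t - 657/8) + (0)
Last nonzero remainder: (657/16)t - 657/8. Dividing through by 657/16 gives the monic gcd t - 2.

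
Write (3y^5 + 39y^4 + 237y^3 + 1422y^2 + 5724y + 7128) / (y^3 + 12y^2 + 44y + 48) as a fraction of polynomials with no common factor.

By polynomial division,
  3y^5 + 39y^4 + 237y^3 + 1422y^2 + 5724y + 7128 = (3y^2 + 3y + 69)(y^3 + 12y^2 + 44y + 48) + (318y^2 + 2544y + 3816)
  y^3 + 12y^2 + 44y + 48 = ((1/318)y + 2/159)(318y^2 + 2544y + 3816) + (0)
Last nonzero remainder: 318y^2 + 2544y + 3816. Dividing through by 318 gives the monic gcd y^2 + 8y + 12.
Cancel y^2 + 8y + 12 from numerator and denominator to get the reduced form.

(3y^3 + 15y^2 + 81y + 594)/(y + 4)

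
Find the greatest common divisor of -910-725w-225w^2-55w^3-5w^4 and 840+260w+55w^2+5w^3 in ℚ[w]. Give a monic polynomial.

Repeated division with remainder:
  -5w^4-55w^3-225w^2-725w-910 = (-w)(5w^3+55w^2+260w+840) + (35w^2+115w-910)
  5w^3+55w^2+260w+840 = ((1/7)w+54/49)(35w^2+115w-910) + ((12900/49)w+12900/7)
  35w^2+115w-910 = ((343/2580)w-637/1290)((12900/49)w+12900/7) + (0)
Last nonzero remainder: (12900/49)w+12900/7. Dividing through by 12900/49 gives the monic gcd w+7.

7+w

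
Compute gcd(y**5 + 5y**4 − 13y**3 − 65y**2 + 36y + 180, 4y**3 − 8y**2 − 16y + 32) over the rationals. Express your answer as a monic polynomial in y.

Apply the Euclidean algorithm:
  y**5 + 5y**4 − 13y**3 − 65y**2 + 36y + 180 = ((1/4)y**2 + (7/4)y + 5/4)(4y**3 − 8y**2 − 16y + 32) + (−35y**2 + 140)
  4y**3 − 8y**2 − 16y + 32 = (−(4/35)y + 8/35)(−35y**2 + 140) + (0)
Last nonzero remainder: −35y**2 + 140. Dividing through by −35 gives the monic gcd y**2 − 4.

y**2 − 4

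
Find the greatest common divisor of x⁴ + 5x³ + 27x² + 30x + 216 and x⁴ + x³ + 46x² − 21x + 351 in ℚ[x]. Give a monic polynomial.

x² − x + 9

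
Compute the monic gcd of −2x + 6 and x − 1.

1

Apply the Euclidean algorithm:
  −2x + 6 = (−2)(x − 1) + (4)
  x − 1 = ((1/4)x − 1/4)(4) + (0)
The last nonzero remainder is the constant 4, so the polynomials are coprime and gcd = 1.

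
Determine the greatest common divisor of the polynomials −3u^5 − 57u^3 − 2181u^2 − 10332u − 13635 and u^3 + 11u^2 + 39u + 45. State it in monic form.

u^3 + 11u^2 + 39u + 45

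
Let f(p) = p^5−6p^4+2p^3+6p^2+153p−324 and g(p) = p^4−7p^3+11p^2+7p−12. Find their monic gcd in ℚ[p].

p^2−7p+12

By polynomial division,
  p^5−6p^4+2p^3+6p^2+153p−324 = (p+1)(p^4−7p^3+11p^2+7p−12) + (−2p^3−12p^2+158p−312)
  p^4−7p^3+11p^2+7p−12 = (−(1/2)p+13/2)(−2p^3−12p^2+158p−312) + (168p^2−1176p+2016)
  −2p^3−12p^2+158p−312 = (−(1/84)p−13/84)(168p^2−1176p+2016) + (0)
Last nonzero remainder: 168p^2−1176p+2016. Dividing through by 168 gives the monic gcd p^2−7p+12.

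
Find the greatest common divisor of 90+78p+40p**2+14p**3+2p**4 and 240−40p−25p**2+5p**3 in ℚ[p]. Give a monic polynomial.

3+p

Euclidean algorithm in ℚ[p]:
  2p**4+14p**3+40p**2+78p+90 = ((2/5)p+24/5)(5p**3−25p**2−40p+240) + (176p**2+174p−1062)
  5p**3−25p**2−40p+240 = ((5/176)p−2635/15488)(176p**2+174p−1062) + ((153125/7744)p+459375/7744)
  176p**2+174p−1062 = ((1362944/153125)p−2741376/153125)((153125/7744)p+459375/7744) + (0)
Last nonzero remainder: (153125/7744)p+459375/7744. Dividing through by 153125/7744 gives the monic gcd p+3.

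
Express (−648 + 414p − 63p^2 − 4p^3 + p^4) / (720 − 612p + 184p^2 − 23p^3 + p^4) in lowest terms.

(9 + p)/(−10 + p)

Repeated division with remainder:
  p^4 − 4p^3 − 63p^2 + 414p − 648 = (p^4 − 23p^3 + 184p^2 − 612p + 720) + (19p^3 − 247p^2 + 1026p − 1368)
  p^4 − 23p^3 + 184p^2 − 612p + 720 = ((1/19)p − 10/19)(19p^3 − 247p^2 + 1026p − 1368) + (0)
Last nonzero remainder: 19p^3 − 247p^2 + 1026p − 1368. Dividing through by 19 gives the monic gcd p^3 − 13p^2 + 54p − 72.
Cancel p^3 − 13p^2 + 54p − 72 from numerator and denominator to get the reduced form.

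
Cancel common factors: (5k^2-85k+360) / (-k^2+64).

Repeated division with remainder:
  5k^2-85k+360 = (-5)(-k^2+64) + (-85k+680)
  -k^2+64 = ((1/85)k+8/85)(-85k+680) + (0)
Last nonzero remainder: -85k+680. Dividing through by -85 gives the monic gcd k-8.
Cancel k-8 from numerator and denominator to get the reduced form.

(-5k+45)/(k+8)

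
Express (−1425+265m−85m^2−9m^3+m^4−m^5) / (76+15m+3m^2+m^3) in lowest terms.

(−75+10m−m^3)/(4+m)

Repeated division with remainder:
  −m^5+m^4−9m^3−85m^2+265m−1425 = (−m^2+4m−6)(m^3+3m^2+15m+76) + (−51m^2+51m−969)
  m^3+3m^2+15m+76 = (−(1/51)m−4/51)(−51m^2+51m−969) + (0)
Last nonzero remainder: −51m^2+51m−969. Dividing through by −51 gives the monic gcd m^2−m+19.
Cancel m^2−m+19 from numerator and denominator to get the reduced form.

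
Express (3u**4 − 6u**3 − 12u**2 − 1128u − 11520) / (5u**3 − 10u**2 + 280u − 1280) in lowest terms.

(3u**2 − 12u − 180)/(5u − 20)

By polynomial division,
  3u**4 − 6u**3 − 12u**2 − 1128u − 11520 = ((3/5)u)(5u**3 − 10u**2 + 280u − 1280) + (−180u**2 − 360u − 11520)
  5u**3 − 10u**2 + 280u − 1280 = (−(1/36)u + 1/9)(−180u**2 − 360u − 11520) + (0)
Last nonzero remainder: −180u**2 − 360u − 11520. Dividing through by −180 gives the monic gcd u**2 + 2u + 64.
Cancel u**2 + 2u + 64 from numerator and denominator to get the reduced form.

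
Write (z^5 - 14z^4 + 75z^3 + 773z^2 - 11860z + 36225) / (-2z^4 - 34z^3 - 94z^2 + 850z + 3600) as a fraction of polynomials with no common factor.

Euclidean algorithm in ℚ[z]:
  z^5 - 14z^4 + 75z^3 + 773z^2 - 11860z + 36225 = (-(1/2)z + 31/2)(-2z^4 - 34z^3 - 94z^2 + 850z + 3600) + (555z^3 + 2655z^2 - 23235z - 19575)
  -2z^4 - 34z^3 - 94z^2 + 850z + 3600 = (-(2/555)z - 904/20535)(555z^3 + 2655z^2 - 23235z - 19575) + (-(83304/1369)z^2 - (333216/1369)z + 3748680/1369)
  555z^3 + 2655z^2 - 23235z - 19575 = (-(253265/27768)z - 198505/27768)(-(83304/1369)z^2 - (333216/1369)z + 3748680/1369) + (0)
Last nonzero remainder: -(83304/1369)z^2 - (333216/1369)z + 3748680/1369. Dividing through by -83304/1369 gives the monic gcd z^2 + 4z - 45.
Cancel z^2 + 4z - 45 from numerator and denominator to get the reduced form.

(-z^3 + 18z^2 - 192z + 805)/(2z^2 + 26z + 80)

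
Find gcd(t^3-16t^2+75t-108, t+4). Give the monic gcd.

Apply the Euclidean algorithm:
  t^3-16t^2+75t-108 = (t^2-20t+155)(t+4) + (-728)
  t+4 = (-(1/728)t-1/182)(-728) + (0)
The last nonzero remainder is the constant -728, so the polynomials are coprime and gcd = 1.

1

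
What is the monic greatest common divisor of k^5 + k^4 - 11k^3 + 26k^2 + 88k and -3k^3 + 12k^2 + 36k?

Repeated division with remainder:
  k^5 + k^4 - 11k^3 + 26k^2 + 88k = (-(1/3)k^2 - (5/3)k - 7)(-3k^3 + 12k^2 + 36k) + (170k^2 + 340k)
  -3k^3 + 12k^2 + 36k = (-(3/170)k + 9/85)(170k^2 + 340k) + (0)
Last nonzero remainder: 170k^2 + 340k. Dividing through by 170 gives the monic gcd k^2 + 2k.

k^2 + 2k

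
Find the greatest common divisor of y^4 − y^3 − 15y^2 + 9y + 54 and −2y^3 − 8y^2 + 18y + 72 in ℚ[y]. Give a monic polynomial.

By polynomial division,
  y^4 − y^3 − 15y^2 + 9y + 54 = (−(1/2)y + 5/2)(−2y^3 − 8y^2 + 18y + 72) + (14y^2 − 126)
  −2y^3 − 8y^2 + 18y + 72 = (−(1/7)y − 4/7)(14y^2 − 126) + (0)
Last nonzero remainder: 14y^2 − 126. Dividing through by 14 gives the monic gcd y^2 − 9.

y^2 − 9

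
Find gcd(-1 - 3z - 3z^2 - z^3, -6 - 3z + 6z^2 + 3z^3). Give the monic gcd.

1 + z

By polynomial division,
  -z^3 - 3z^2 - 3z - 1 = (-1/3)(3z^3 + 6z^2 - 3z - 6) + (-z^2 - 4z - 3)
  3z^3 + 6z^2 - 3z - 6 = (-3z + 6)(-z^2 - 4z - 3) + (12z + 12)
  -z^2 - 4z - 3 = (-(1/12)z - 1/4)(12z + 12) + (0)
Last nonzero remainder: 12z + 12. Dividing through by 12 gives the monic gcd z + 1.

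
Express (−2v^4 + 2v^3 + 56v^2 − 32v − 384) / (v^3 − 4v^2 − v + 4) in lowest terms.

Euclidean algorithm in ℚ[v]:
  −2v^4 + 2v^3 + 56v^2 − 32v − 384 = (−2v − 6)(v^3 − 4v^2 − v + 4) + (30v^2 − 30v − 360)
  v^3 − 4v^2 − v + 4 = ((1/30)v − 1/10)(30v^2 − 30v − 360) + (8v − 32)
  30v^2 − 30v − 360 = ((15/4)v + 45/4)(8v − 32) + (0)
Last nonzero remainder: 8v − 32. Dividing through by 8 gives the monic gcd v − 4.
Cancel v − 4 from numerator and denominator to get the reduced form.

(−2v^3 − 6v^2 + 32v + 96)/(v^2 − 1)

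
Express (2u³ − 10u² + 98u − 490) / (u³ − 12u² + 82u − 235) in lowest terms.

Euclidean algorithm in ℚ[u]:
  2u³ − 10u² + 98u − 490 = (2)(u³ − 12u² + 82u − 235) + (14u² − 66u − 20)
  u³ − 12u² + 82u − 235 = ((1/14)u − 51/98)(14u² − 66u − 20) + ((2405/49)u − 12025/49)
  14u² − 66u − 20 = ((686/2405)u + 196/2405)((2405/49)u − 12025/49) + (0)
Last nonzero remainder: (2405/49)u − 12025/49. Dividing through by 2405/49 gives the monic gcd u − 5.
Cancel u − 5 from numerator and denominator to get the reduced form.

(2u² + 98)/(u² − 7u + 47)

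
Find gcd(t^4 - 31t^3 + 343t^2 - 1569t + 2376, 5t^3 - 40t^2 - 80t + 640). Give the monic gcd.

t - 8

Euclidean algorithm in ℚ[t]:
  t^4 - 31t^3 + 343t^2 - 1569t + 2376 = ((1/5)t - 23/5)(5t^3 - 40t^2 - 80t + 640) + (175t^2 - 2065t + 5320)
  5t^3 - 40t^2 - 80t + 640 = ((1/35)t + 19/175)(175t^2 - 2065t + 5320) + (-(39/5)t + 312/5)
  175t^2 - 2065t + 5320 = (-(875/39)t + 3325/39)(-(39/5)t + 312/5) + (0)
Last nonzero remainder: -(39/5)t + 312/5. Dividing through by -39/5 gives the monic gcd t - 8.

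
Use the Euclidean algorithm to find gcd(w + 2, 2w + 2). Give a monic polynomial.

1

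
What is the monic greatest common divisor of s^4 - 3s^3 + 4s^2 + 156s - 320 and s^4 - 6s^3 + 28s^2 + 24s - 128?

s^3 - 8s^2 + 44s - 64

By polynomial division,
  s^4 - 3s^3 + 4s^2 + 156s - 320 = (s^4 - 6s^3 + 28s^2 + 24s - 128) + (3s^3 - 24s^2 + 132s - 192)
  s^4 - 6s^3 + 28s^2 + 24s - 128 = ((1/3)s + 2/3)(3s^3 - 24s^2 + 132s - 192) + (0)
Last nonzero remainder: 3s^3 - 24s^2 + 132s - 192. Dividing through by 3 gives the monic gcd s^3 - 8s^2 + 44s - 64.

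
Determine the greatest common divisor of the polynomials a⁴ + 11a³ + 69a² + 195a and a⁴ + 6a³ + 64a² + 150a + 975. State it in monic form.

a² + 6a + 39

By polynomial division,
  a⁴ + 11a³ + 69a² + 195a = (a⁴ + 6a³ + 64a² + 150a + 975) + (5a³ + 5a² + 45a − 975)
  a⁴ + 6a³ + 64a² + 150a + 975 = ((1/5)a + 1)(5a³ + 5a² + 45a − 975) + (50a² + 300a + 1950)
  5a³ + 5a² + 45a − 975 = ((1/10)a − 1/2)(50a² + 300a + 1950) + (0)
Last nonzero remainder: 50a² + 300a + 1950. Dividing through by 50 gives the monic gcd a² + 6a + 39.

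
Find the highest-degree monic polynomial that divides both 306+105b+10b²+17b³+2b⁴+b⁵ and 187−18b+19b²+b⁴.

By polynomial division,
  b⁵+2b⁴+17b³+10b²+105b+306 = (b+2)(b⁴+19b²−18b+187) + (−2b³−10b²−46b−68)
  b⁴+19b²−18b+187 = (−(1/2)b+5/2)(−2b³−10b²−46b−68) + (21b²+63b+357)
  −2b³−10b²−46b−68 = (−(2/21)b−4/21)(21b²+63b+357) + (0)
Last nonzero remainder: 21b²+63b+357. Dividing through by 21 gives the monic gcd b²+3b+17.

17+3b+b²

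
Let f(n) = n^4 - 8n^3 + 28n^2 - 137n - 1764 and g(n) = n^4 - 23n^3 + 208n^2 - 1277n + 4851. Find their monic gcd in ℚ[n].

Repeated division with remainder:
  n^4 - 8n^3 + 28n^2 - 137n - 1764 = (n^4 - 23n^3 + 208n^2 - 1277n + 4851) + (15n^3 - 180n^2 + 1140n - 6615)
  n^4 - 23n^3 + 208n^2 - 1277n + 4851 = ((1/15)n - 11/15)(15n^3 - 180n^2 + 1140n - 6615) + (0)
Last nonzero remainder: 15n^3 - 180n^2 + 1140n - 6615. Dividing through by 15 gives the monic gcd n^3 - 12n^2 + 76n - 441.

n^3 - 12n^2 + 76n - 441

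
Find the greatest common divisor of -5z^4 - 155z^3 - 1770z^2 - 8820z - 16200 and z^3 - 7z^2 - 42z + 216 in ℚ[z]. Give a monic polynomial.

z + 6

Repeated division with remainder:
  -5z^4 - 155z^3 - 1770z^2 - 8820z - 16200 = (-5z - 190)(z^3 - 7z^2 - 42z + 216) + (-3310z^2 - 15720z + 24840)
  z^3 - 7z^2 - 42z + 216 = (-(1/3310)z + 3889/1095610)(-3310z^2 - 15720z + 24840) + ((2334150/109561)z + 14004900/109561)
  -3310z^2 - 15720z + 24840 = (-(36264691/233415)z + 5039806/25935)((2334150/109561)z + 14004900/109561) + (0)
Last nonzero remainder: (2334150/109561)z + 14004900/109561. Dividing through by 2334150/109561 gives the monic gcd z + 6.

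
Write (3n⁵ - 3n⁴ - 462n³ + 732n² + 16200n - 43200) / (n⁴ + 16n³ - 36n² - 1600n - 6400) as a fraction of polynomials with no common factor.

Repeated division with remainder:
  3n⁵ - 3n⁴ - 462n³ + 732n² + 16200n - 43200 = (3n - 51)(n⁴ + 16n³ - 36n² - 1600n - 6400) + (462n³ + 3696n² - 46200n - 369600)
  n⁴ + 16n³ - 36n² - 1600n - 6400 = ((1/462)n + 4/231)(462n³ + 3696n² - 46200n - 369600) + (0)
Last nonzero remainder: 462n³ + 3696n² - 46200n - 369600. Dividing through by 462 gives the monic gcd n³ + 8n² - 100n - 800.
Cancel n³ + 8n² - 100n - 800 from numerator and denominator to get the reduced form.

(3n² - 27n + 54)/(n + 8)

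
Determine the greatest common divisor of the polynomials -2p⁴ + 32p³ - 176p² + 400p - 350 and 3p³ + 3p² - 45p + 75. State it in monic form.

p² - 4p + 5

By polynomial division,
  -2p⁴ + 32p³ - 176p² + 400p - 350 = (-(2/3)p + 34/3)(3p³ + 3p² - 45p + 75) + (-240p² + 960p - 1200)
  3p³ + 3p² - 45p + 75 = (-(1/80)p - 1/16)(-240p² + 960p - 1200) + (0)
Last nonzero remainder: -240p² + 960p - 1200. Dividing through by -240 gives the monic gcd p² - 4p + 5.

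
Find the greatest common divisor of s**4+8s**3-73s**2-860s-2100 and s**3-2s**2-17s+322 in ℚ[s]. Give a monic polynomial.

s+7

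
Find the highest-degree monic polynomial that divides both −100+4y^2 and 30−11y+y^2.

Euclidean algorithm in ℚ[y]:
  4y^2−100 = (4)(y^2−11y+30) + (44y−220)
  y^2−11y+30 = ((1/44)y−3/22)(44y−220) + (0)
Last nonzero remainder: 44y−220. Dividing through by 44 gives the monic gcd y−5.

−5+y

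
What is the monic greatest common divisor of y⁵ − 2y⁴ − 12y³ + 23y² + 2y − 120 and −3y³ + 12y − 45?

y³ − 4y + 15

By polynomial division,
  y⁵ − 2y⁴ − 12y³ + 23y² + 2y − 120 = (−(1/3)y² + (2/3)y + 8/3)(−3y³ + 12y − 45) + (0)
Last nonzero remainder: −3y³ + 12y − 45. Dividing through by −3 gives the monic gcd y³ − 4y + 15.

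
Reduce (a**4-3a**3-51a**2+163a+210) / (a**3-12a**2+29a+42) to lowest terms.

(a**2+2a-35)/(a-7)

Apply the Euclidean algorithm:
  a**4-3a**3-51a**2+163a+210 = (a+9)(a**3-12a**2+29a+42) + (28a**2-140a-168)
  a**3-12a**2+29a+42 = ((1/28)a-1/4)(28a**2-140a-168) + (0)
Last nonzero remainder: 28a**2-140a-168. Dividing through by 28 gives the monic gcd a**2-5a-6.
Cancel a**2-5a-6 from numerator and denominator to get the reduced form.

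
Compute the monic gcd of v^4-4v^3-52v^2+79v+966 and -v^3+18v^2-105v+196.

v-7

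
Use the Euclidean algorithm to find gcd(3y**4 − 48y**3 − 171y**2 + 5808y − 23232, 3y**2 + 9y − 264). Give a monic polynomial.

Apply the Euclidean algorithm:
  3y**4 − 48y**3 − 171y**2 + 5808y − 23232 = (y**2 − 19y + 88)(3y**2 + 9y − 264) + (0)
Last nonzero remainder: 3y**2 + 9y − 264. Dividing through by 3 gives the monic gcd y**2 + 3y − 88.

y**2 + 3y − 88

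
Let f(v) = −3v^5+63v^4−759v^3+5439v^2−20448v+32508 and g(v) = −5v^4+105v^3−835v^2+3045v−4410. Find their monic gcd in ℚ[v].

By polynomial division,
  −3v^5+63v^4−759v^3+5439v^2−20448v+32508 = ((3/5)v)(−5v^4+105v^3−835v^2+3045v−4410) + (−258v^3+3612v^2−17802v+32508)
  −5v^4+105v^3−835v^2+3045v−4410 = ((5/258)v−35/258)(−258v^3+3612v^2−17802v+32508) + (0)
Last nonzero remainder: −258v^3+3612v^2−17802v+32508. Dividing through by −258 gives the monic gcd v^3−14v^2+69v−126.

v^3−14v^2+69v−126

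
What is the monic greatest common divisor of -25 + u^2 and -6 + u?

1

Euclidean algorithm in ℚ[u]:
  u^2 - 25 = (u + 6)(u - 6) + (11)
  u - 6 = ((1/11)u - 6/11)(11) + (0)
The last nonzero remainder is the constant 11, so the polynomials are coprime and gcd = 1.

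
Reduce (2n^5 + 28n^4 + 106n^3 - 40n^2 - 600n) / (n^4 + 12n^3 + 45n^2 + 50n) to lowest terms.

(2n^2 + 8n - 24)/(n + 2)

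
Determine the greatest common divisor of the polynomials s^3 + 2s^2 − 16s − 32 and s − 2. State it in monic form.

1

Euclidean algorithm in ℚ[s]:
  s^3 + 2s^2 − 16s − 32 = (s^2 + 4s − 8)(s − 2) + (−48)
  s − 2 = (−(1/48)s + 1/24)(−48) + (0)
The last nonzero remainder is the constant −48, so the polynomials are coprime and gcd = 1.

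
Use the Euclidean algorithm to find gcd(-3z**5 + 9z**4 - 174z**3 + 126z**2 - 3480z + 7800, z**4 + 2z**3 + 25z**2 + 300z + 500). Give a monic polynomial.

z**2 - 5z + 50

Apply the Euclidean algorithm:
  -3z**5 + 9z**4 - 174z**3 + 126z**2 - 3480z + 7800 = (-3z + 15)(z**4 + 2z**3 + 25z**2 + 300z + 500) + (-129z**3 + 651z**2 - 6480z + 300)
  z**4 + 2z**3 + 25z**2 + 300z + 500 = (-(1/129)z - 101/1849)(-129z**3 + 651z**2 - 6480z + 300) + ((19096/1849)z**2 - (95480/1849)z + 954800/1849)
  -129z**3 + 651z**2 - 6480z + 300 = (-(238521/19096)z + 5547/9548)((19096/1849)z**2 - (95480/1849)z + 954800/1849) + (0)
Last nonzero remainder: (19096/1849)z**2 - (95480/1849)z + 954800/1849. Dividing through by 19096/1849 gives the monic gcd z**2 - 5z + 50.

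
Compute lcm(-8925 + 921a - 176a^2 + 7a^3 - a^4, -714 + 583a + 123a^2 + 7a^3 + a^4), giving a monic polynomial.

-53550 + 50151a + 3264a^2 + a^3 + 135a^4 - 2a^5 + a^6

By polynomial division,
  -a^4 + 7a^3 - 176a^2 + 921a - 8925 = (-1)(a^4 + 7a^3 + 123a^2 + 583a - 714) + (14a^3 - 53a^2 + 1504a - 9639)
  a^4 + 7a^3 + 123a^2 + 583a - 714 = ((1/14)a + 151/196)(14a^3 - 53a^2 + 1504a - 9639) + ((11055/196)a^2 + (11055/98)a + 187935/28)
  14a^3 - 53a^2 + 1504a - 9639 = ((2744/11055)a - 5292/3685)((11055/196)a^2 + (11055/98)a + 187935/28) + (0)
Last nonzero remainder: (11055/196)a^2 + (11055/98)a + 187935/28. Dividing through by 11055/196 gives the monic gcd a^2 + 2a + 119.
Then lcm(f, g) = f·g / gcd(f, g); expanding and making the result monic gives the answer.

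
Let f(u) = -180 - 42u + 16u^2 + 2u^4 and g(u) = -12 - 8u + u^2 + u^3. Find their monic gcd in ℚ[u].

By polynomial division,
  2u^4 + 16u^2 - 42u - 180 = (2u - 2)(u^3 + u^2 - 8u - 12) + (34u^2 - 34u - 204)
  u^3 + u^2 - 8u - 12 = ((1/34)u + 1/17)(34u^2 - 34u - 204) + (0)
Last nonzero remainder: 34u^2 - 34u - 204. Dividing through by 34 gives the monic gcd u^2 - u - 6.

-6 - u + u^2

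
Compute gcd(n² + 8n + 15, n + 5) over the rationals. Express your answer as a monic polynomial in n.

Repeated division with remainder:
  n² + 8n + 15 = (n + 3)(n + 5) + (0)
The last nonzero remainder n + 5 is already monic.

n + 5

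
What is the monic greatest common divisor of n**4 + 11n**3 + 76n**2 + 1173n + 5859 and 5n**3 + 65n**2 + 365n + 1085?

Apply the Euclidean algorithm:
  n**4 + 11n**3 + 76n**2 + 1173n + 5859 = ((1/5)n − 2/5)(5n**3 + 65n**2 + 365n + 1085) + (29n**2 + 1102n + 6293)
  5n**3 + 65n**2 + 365n + 1085 = ((5/29)n − 125/29)(29n**2 + 1102n + 6293) + (4030n + 28210)
  29n**2 + 1102n + 6293 = ((29/4030)n + 29/130)(4030n + 28210) + (0)
Last nonzero remainder: 4030n + 28210. Dividing through by 4030 gives the monic gcd n + 7.

n + 7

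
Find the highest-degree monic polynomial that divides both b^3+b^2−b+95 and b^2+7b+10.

b+5

Apply the Euclidean algorithm:
  b^3+b^2−b+95 = (b−6)(b^2+7b+10) + (31b+155)
  b^2+7b+10 = ((1/31)b+2/31)(31b+155) + (0)
Last nonzero remainder: 31b+155. Dividing through by 31 gives the monic gcd b+5.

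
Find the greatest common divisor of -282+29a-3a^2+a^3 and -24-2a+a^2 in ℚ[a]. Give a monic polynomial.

-6+a

Euclidean algorithm in ℚ[a]:
  a^3-3a^2+29a-282 = (a-1)(a^2-2a-24) + (51a-306)
  a^2-2a-24 = ((1/51)a+4/51)(51a-306) + (0)
Last nonzero remainder: 51a-306. Dividing through by 51 gives the monic gcd a-6.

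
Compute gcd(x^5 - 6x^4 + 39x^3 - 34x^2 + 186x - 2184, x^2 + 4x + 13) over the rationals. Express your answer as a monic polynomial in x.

x^2 + 4x + 13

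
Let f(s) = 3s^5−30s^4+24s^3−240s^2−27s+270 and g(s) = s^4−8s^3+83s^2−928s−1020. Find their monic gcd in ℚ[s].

Euclidean algorithm in ℚ[s]:
  3s^5−30s^4+24s^3−240s^2−27s+270 = (3s−6)(s^4−8s^3+83s^2−928s−1020) + (−273s^3+3042s^2−2535s−5850)
  s^4−8s^3+83s^2−928s−1020 = (−(1/273)s−22/1911)(−273s^3+3042s^2−2535s−5850) + ((5328/49)s^2−(47952/49)s−53280/49)
  −273s^3+3042s^2−2535s−5850 = (−(4459/1776)s+3185/592)((5328/49)s^2−(47952/49)s−53280/49) + (0)
Last nonzero remainder: (5328/49)s^2−(47952/49)s−53280/49. Dividing through by 5328/49 gives the monic gcd s^2−9s−10.

s^2−9s−10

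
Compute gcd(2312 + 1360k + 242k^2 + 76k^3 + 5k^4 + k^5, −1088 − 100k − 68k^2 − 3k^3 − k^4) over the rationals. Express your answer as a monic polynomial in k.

34 + k + k^2

Euclidean algorithm in ℚ[k]:
  k^5 + 5k^4 + 76k^3 + 242k^2 + 1360k + 2312 = (−k − 2)(−k^4 − 3k^3 − 68k^2 − 100k − 1088) + (2k^3 + 6k^2 + 72k + 136)
  −k^4 − 3k^3 − 68k^2 − 100k − 1088 = (−(1/2)k)(2k^3 + 6k^2 + 72k + 136) + (−32k^2 − 32k − 1088)
  2k^3 + 6k^2 + 72k + 136 = (−(1/16)k − 1/8)(−32k^2 − 32k − 1088) + (0)
Last nonzero remainder: −32k^2 − 32k − 1088. Dividing through by −32 gives the monic gcd k^2 + k + 34.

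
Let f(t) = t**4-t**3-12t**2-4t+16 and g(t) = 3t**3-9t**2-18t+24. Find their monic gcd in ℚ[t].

t**3-3t**2-6t+8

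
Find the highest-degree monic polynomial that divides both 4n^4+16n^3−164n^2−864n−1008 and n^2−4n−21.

n^2−4n−21

Apply the Euclidean algorithm:
  4n^4+16n^3−164n^2−864n−1008 = (4n^2+32n+48)(n^2−4n−21) + (0)
The last nonzero remainder n^2−4n−21 is already monic.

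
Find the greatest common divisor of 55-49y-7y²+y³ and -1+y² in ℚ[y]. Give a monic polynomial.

-1+y

Apply the Euclidean algorithm:
  y³-7y²-49y+55 = (y-7)(y²-1) + (-48y+48)
  y²-1 = (-(1/48)y-1/48)(-48y+48) + (0)
Last nonzero remainder: -48y+48. Dividing through by -48 gives the monic gcd y-1.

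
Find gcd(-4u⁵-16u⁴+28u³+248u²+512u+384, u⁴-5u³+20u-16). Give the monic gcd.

u²-2u-8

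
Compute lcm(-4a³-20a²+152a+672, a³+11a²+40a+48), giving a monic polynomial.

By polynomial division,
  -4a³-20a²+152a+672 = (-4)(a³+11a²+40a+48) + (24a²+312a+864)
  a³+11a²+40a+48 = ((1/24)a-1/12)(24a²+312a+864) + (30a+120)
  24a²+312a+864 = ((4/5)a+36/5)(30a+120) + (0)
Last nonzero remainder: 30a+120. Dividing through by 30 gives the monic gcd a+4.
Then lcm(f, g) = f·g / gcd(f, g); expanding and making the result monic gives the answer.

a⁵+12a⁴+9a³-374a²-1632a-2016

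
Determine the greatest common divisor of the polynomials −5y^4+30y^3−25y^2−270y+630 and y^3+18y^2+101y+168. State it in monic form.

y+3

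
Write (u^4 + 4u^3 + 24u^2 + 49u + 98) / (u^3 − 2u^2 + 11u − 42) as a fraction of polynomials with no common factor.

Euclidean algorithm in ℚ[u]:
  u^4 + 4u^3 + 24u^2 + 49u + 98 = (u + 6)(u^3 − 2u^2 + 11u − 42) + (25u^2 + 25u + 350)
  u^3 − 2u^2 + 11u − 42 = ((1/25)u − 3/25)(25u^2 + 25u + 350) + (0)
Last nonzero remainder: 25u^2 + 25u + 350. Dividing through by 25 gives the monic gcd u^2 + u + 14.
Cancel u^2 + u + 14 from numerator and denominator to get the reduced form.

(u^2 + 3u + 7)/(u − 3)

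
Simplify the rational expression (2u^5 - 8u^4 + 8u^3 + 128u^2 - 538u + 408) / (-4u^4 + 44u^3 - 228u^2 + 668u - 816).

By polynomial division,
  2u^5 - 8u^4 + 8u^3 + 128u^2 - 538u + 408 = (-(1/2)u - 7/2)(-4u^4 + 44u^3 - 228u^2 + 668u - 816) + (48u^3 - 336u^2 + 1392u - 2448)
  -4u^4 + 44u^3 - 228u^2 + 668u - 816 = (-(1/12)u + 1/3)(48u^3 - 336u^2 + 1392u - 2448) + (0)
Last nonzero remainder: 48u^3 - 336u^2 + 1392u - 2448. Dividing through by 48 gives the monic gcd u^3 - 7u^2 + 29u - 51.
Cancel u^3 - 7u^2 + 29u - 51 from numerator and denominator to get the reduced form.

(-u^2 - 3u + 4)/(2u - 8)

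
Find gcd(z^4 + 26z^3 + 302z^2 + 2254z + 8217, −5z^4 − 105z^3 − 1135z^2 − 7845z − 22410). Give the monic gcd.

Euclidean algorithm in ℚ[z]:
  z^4 + 26z^3 + 302z^2 + 2254z + 8217 = (−1/5)(−5z^4 − 105z^3 − 1135z^2 − 7845z − 22410) + (5z^3 + 75z^2 + 685z + 3735)
  −5z^4 − 105z^3 − 1135z^2 − 7845z − 22410 = (−z − 6)(5z^3 + 75z^2 + 685z + 3735) + (0)
Last nonzero remainder: 5z^3 + 75z^2 + 685z + 3735. Dividing through by 5 gives the monic gcd z^3 + 15z^2 + 137z + 747.

z^3 + 15z^2 + 137z + 747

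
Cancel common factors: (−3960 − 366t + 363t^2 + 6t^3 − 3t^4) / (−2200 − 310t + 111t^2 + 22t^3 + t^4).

(99 + 24t − 3t^2)/(55 + 16t + t^2)

Euclidean algorithm in ℚ[t]:
  −3t^4 + 6t^3 + 363t^2 − 366t − 3960 = (−3)(t^4 + 22t^3 + 111t^2 − 310t − 2200) + (72t^3 + 696t^2 − 1296t − 10560)
  t^4 + 22t^3 + 111t^2 − 310t − 2200 = ((1/72)t + 37/216)(72t^3 + 696t^2 − 1296t − 10560) + ((88/9)t^2 + (176/3)t − 3520/9)
  72t^3 + 696t^2 − 1296t − 10560 = ((81/11)t + 27)((88/9)t^2 + (176/3)t − 3520/9) + (0)
Last nonzero remainder: (88/9)t^2 + (176/3)t − 3520/9. Dividing through by 88/9 gives the monic gcd t^2 + 6t − 40.
Cancel t^2 + 6t − 40 from numerator and denominator to get the reduced form.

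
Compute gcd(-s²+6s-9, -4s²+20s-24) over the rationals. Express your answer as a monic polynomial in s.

s-3

Euclidean algorithm in ℚ[s]:
  -s²+6s-9 = (1/4)(-4s²+20s-24) + (s-3)
  -4s²+20s-24 = (-4s+8)(s-3) + (0)
The last nonzero remainder s-3 is already monic.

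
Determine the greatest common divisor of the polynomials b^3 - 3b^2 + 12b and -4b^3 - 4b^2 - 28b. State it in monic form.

b

Apply the Euclidean algorithm:
  b^3 - 3b^2 + 12b = (-1/4)(-4b^3 - 4b^2 - 28b) + (-4b^2 + 5b)
  -4b^3 - 4b^2 - 28b = (b + 9/4)(-4b^2 + 5b) + (-(157/4)b)
  -4b^2 + 5b = ((16/157)b - 20/157)(-(157/4)b) + (0)
Last nonzero remainder: -(157/4)b. Dividing through by -157/4 gives the monic gcd b.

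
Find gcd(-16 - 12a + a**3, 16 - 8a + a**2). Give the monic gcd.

-4 + a

Apply the Euclidean algorithm:
  a**3 - 12a - 16 = (a + 8)(a**2 - 8a + 16) + (36a - 144)
  a**2 - 8a + 16 = ((1/36)a - 1/9)(36a - 144) + (0)
Last nonzero remainder: 36a - 144. Dividing through by 36 gives the monic gcd a - 4.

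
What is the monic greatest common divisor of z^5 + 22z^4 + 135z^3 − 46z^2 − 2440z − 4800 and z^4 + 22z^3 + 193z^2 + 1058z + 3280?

By polynomial division,
  z^5 + 22z^4 + 135z^3 − 46z^2 − 2440z − 4800 = (z)(z^4 + 22z^3 + 193z^2 + 1058z + 3280) + (−58z^3 − 1104z^2 − 5720z − 4800)
  z^4 + 22z^3 + 193z^2 + 1058z + 3280 = (−(1/58)z − 43/841)(−58z^3 − 1104z^2 − 5720z − 4800) + ((31901/841)z^2 + (574218/841)z + 2552080/841)
  −58z^3 − 1104z^2 − 5720z − 4800 = (−(48778/31901)z − 50460/31901)((31901/841)z^2 + (574218/841)z + 2552080/841) + (0)
Last nonzero remainder: (31901/841)z^2 + (574218/841)z + 2552080/841. Dividing through by 31901/841 gives the monic gcd z^2 + 18z + 80.

z^2 + 18z + 80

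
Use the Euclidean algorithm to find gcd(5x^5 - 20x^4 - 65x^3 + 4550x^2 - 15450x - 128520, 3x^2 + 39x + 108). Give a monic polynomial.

By polynomial division,
  5x^5 - 20x^4 - 65x^3 + 4550x^2 - 15450x - 128520 = ((5/3)x^3 - (85/3)x^2 + (860/3)x - 1190)(3x^2 + 39x + 108) + (0)
Last nonzero remainder: 3x^2 + 39x + 108. Dividing through by 3 gives the monic gcd x^2 + 13x + 36.

x^2 + 13x + 36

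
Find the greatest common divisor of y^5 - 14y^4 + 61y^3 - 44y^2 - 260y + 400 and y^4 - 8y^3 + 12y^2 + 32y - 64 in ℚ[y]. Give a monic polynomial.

y^3 - 4y^2 - 4y + 16

Euclidean algorithm in ℚ[y]:
  y^5 - 14y^4 + 61y^3 - 44y^2 - 260y + 400 = (y - 6)(y^4 - 8y^3 + 12y^2 + 32y - 64) + (y^3 - 4y^2 - 4y + 16)
  y^4 - 8y^3 + 12y^2 + 32y - 64 = (y - 4)(y^3 - 4y^2 - 4y + 16) + (0)
The last nonzero remainder y^3 - 4y^2 - 4y + 16 is already monic.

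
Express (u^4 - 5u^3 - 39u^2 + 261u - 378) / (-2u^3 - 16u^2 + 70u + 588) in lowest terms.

(-u^2 + 6u - 9)/(2u + 14)

Euclidean algorithm in ℚ[u]:
  u^4 - 5u^3 - 39u^2 + 261u - 378 = (-(1/2)u + 13/2)(-2u^3 - 16u^2 + 70u + 588) + (100u^2 + 100u - 4200)
  -2u^3 - 16u^2 + 70u + 588 = (-(1/50)u - 7/50)(100u^2 + 100u - 4200) + (0)
Last nonzero remainder: 100u^2 + 100u - 4200. Dividing through by 100 gives the monic gcd u^2 + u - 42.
Cancel u^2 + u - 42 from numerator and denominator to get the reduced form.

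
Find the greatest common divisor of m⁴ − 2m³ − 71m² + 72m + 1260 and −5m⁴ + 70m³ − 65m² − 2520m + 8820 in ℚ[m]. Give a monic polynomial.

m³ − 7m² − 36m + 252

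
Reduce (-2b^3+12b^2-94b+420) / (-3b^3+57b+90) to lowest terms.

(2b^2-2b+84)/(3b^2+15b+18)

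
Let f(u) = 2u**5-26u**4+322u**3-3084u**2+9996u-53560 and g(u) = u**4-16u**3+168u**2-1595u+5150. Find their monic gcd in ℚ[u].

u**3-11u**2+113u-1030

By polynomial division,
  2u**5-26u**4+322u**3-3084u**2+9996u-53560 = (2u+6)(u**4-16u**3+168u**2-1595u+5150) + (82u**3-902u**2+9266u-84460)
  u**4-16u**3+168u**2-1595u+5150 = ((1/82)u-5/82)(82u**3-902u**2+9266u-84460) + (0)
Last nonzero remainder: 82u**3-902u**2+9266u-84460. Dividing through by 82 gives the monic gcd u**3-11u**2+113u-1030.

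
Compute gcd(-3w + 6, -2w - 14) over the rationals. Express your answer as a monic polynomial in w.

Euclidean algorithm in ℚ[w]:
  -3w + 6 = (3/2)(-2w - 14) + (27)
  -2w - 14 = (-(2/27)w - 14/27)(27) + (0)
The last nonzero remainder is the constant 27, so the polynomials are coprime and gcd = 1.

1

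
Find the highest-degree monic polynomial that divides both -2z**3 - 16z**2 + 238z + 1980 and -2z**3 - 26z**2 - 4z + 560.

Apply the Euclidean algorithm:
  -2z**3 - 16z**2 + 238z + 1980 = (-2z**3 - 26z**2 - 4z + 560) + (10z**2 + 242z + 1420)
  -2z**3 - 26z**2 - 4z + 560 = (-(1/5)z + 56/25)(10z**2 + 242z + 1420) + (-(6552/25)z - 13104/5)
  10z**2 + 242z + 1420 = (-(125/3276)z - 1775/3276)(-(6552/25)z - 13104/5) + (0)
Last nonzero remainder: -(6552/25)z - 13104/5. Dividing through by -6552/25 gives the monic gcd z + 10.

z + 10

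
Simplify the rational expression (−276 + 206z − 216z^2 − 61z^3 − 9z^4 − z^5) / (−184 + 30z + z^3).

Apply the Euclidean algorithm:
  −z^5 − 9z^4 − 61z^3 − 216z^2 + 206z − 276 = (−z^2 − 9z − 31)(z^3 + 30z − 184) + (−130z^2 − 520z − 5980)
  z^3 + 30z − 184 = (−(1/130)z + 2/65)(−130z^2 − 520z − 5980) + (0)
Last nonzero remainder: −130z^2 − 520z − 5980. Dividing through by −130 gives the monic gcd z^2 + 4z + 46.
Cancel z^2 + 4z + 46 from numerator and denominator to get the reduced form.

(−6 + 5z − 5z^2 − z^3)/(−4 + z)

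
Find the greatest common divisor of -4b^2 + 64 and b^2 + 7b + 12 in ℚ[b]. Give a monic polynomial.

b + 4

By polynomial division,
  -4b^2 + 64 = (-4)(b^2 + 7b + 12) + (28b + 112)
  b^2 + 7b + 12 = ((1/28)b + 3/28)(28b + 112) + (0)
Last nonzero remainder: 28b + 112. Dividing through by 28 gives the monic gcd b + 4.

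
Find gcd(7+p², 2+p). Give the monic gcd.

1

By polynomial division,
  p²+7 = (p-2)(p+2) + (11)
  p+2 = ((1/11)p+2/11)(11) + (0)
The last nonzero remainder is the constant 11, so the polynomials are coprime and gcd = 1.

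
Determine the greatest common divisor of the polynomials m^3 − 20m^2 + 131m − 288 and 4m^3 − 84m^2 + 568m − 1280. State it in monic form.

Repeated division with remainder:
  m^3 − 20m^2 + 131m − 288 = (1/4)(4m^3 − 84m^2 + 568m − 1280) + (m^2 − 11m + 32)
  4m^3 − 84m^2 + 568m − 1280 = (4m − 40)(m^2 − 11m + 32) + (0)
The last nonzero remainder m^2 − 11m + 32 is already monic.

m^2 − 11m + 32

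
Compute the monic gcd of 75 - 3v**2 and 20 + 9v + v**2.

5 + v

Repeated division with remainder:
  -3v**2 + 75 = (-3)(v**2 + 9v + 20) + (27v + 135)
  v**2 + 9v + 20 = ((1/27)v + 4/27)(27v + 135) + (0)
Last nonzero remainder: 27v + 135. Dividing through by 27 gives the monic gcd v + 5.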